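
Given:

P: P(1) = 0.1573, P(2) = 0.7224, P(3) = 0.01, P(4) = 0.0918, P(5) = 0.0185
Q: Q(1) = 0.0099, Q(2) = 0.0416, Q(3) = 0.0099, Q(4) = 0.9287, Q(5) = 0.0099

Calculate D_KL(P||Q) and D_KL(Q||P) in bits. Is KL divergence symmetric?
D_KL(P||Q) = 3.3129 bits, D_KL(Q||P) = 2.8807 bits. No, KL divergence is not symmetric.

D_KL(P||Q) = Σ P(x) log₂(P(x)/Q(x))

Computing term by term:
  P(1)·log₂(P(1)/Q(1)) = 0.1573·log₂(0.1573/0.0099) = 0.62762
  P(2)·log₂(P(2)/Q(2)) = 0.7224·log₂(0.7224/0.0416) = 2.97495
  P(3)·log₂(P(3)/Q(3)) = 0.01·log₂(0.01/0.0099) = 0.00014
  P(4)·log₂(P(4)/Q(4)) = 0.0918·log₂(0.0918/0.9287) = -0.30649
  P(5)·log₂(P(5)/Q(5)) = 0.0185·log₂(0.0185/0.0099) = 0.01669

D_KL(P||Q) = 0.62762 + 2.97495 + 0.00014 - 0.30649 + 0.01669 = 3.31291 ≈ 3.3129 bits

D_KL(Q||P) = Σ Q(x) log₂(Q(x)/P(x))

Computing term by term:
  Q(1)·log₂(Q(1)/P(1)) = 0.0099·log₂(0.0099/0.1573) = -0.03950
  Q(2)·log₂(Q(2)/P(2)) = 0.0416·log₂(0.0416/0.7224) = -0.17131
  Q(3)·log₂(Q(3)/P(3)) = 0.0099·log₂(0.0099/0.01) = -0.00014
  Q(4)·log₂(Q(4)/P(4)) = 0.9287·log₂(0.9287/0.0918) = 3.10060
  Q(5)·log₂(Q(5)/P(5)) = 0.0099·log₂(0.0099/0.0185) = -0.00893

D_KL(Q||P) = -0.03950 - 0.17131 - 0.00014 + 3.10060 - 0.00893 = 2.88072 ≈ 2.8807 bits

These are NOT equal (difference: 0.4322 bits). KL divergence is asymmetric: D_KL(P||Q) ≠ D_KL(Q||P) in general.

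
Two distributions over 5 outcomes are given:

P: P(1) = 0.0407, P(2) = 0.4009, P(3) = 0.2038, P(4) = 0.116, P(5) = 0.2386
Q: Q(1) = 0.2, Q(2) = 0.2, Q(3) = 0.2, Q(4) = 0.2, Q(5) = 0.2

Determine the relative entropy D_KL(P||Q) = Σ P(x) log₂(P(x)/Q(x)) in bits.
0.2838 bits

D_KL(P||Q) = Σ P(x) log₂(P(x)/Q(x))

Computing term by term:
  P(1)·log₂(P(1)/Q(1)) = 0.0407·log₂(0.0407/0.2) = -0.09348
  P(2)·log₂(P(2)/Q(2)) = 0.4009·log₂(0.4009/0.2) = 0.40220
  P(3)·log₂(P(3)/Q(3)) = 0.2038·log₂(0.2038/0.2) = 0.00553
  P(4)·log₂(P(4)/Q(4)) = 0.116·log₂(0.116/0.2) = -0.09116
  P(5)·log₂(P(5)/Q(5)) = 0.2386·log₂(0.2386/0.2) = 0.06075

D_KL(P||Q) = -0.09348 + 0.40220 + 0.00553 - 0.09116 + 0.06075 = 0.28384 ≈ 0.2838 bits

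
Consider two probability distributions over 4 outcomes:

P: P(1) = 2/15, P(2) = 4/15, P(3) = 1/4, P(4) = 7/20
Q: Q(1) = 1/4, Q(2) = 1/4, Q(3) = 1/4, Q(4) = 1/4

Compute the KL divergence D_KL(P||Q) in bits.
0.0738 bits

D_KL(P||Q) = Σ P(x) log₂(P(x)/Q(x))

Computing term by term:
  P(1)·log₂(P(1)/Q(1)) = (2/15)·log₂((2/15)/(1/4)) = -0.12092
  P(2)·log₂(P(2)/Q(2)) = (4/15)·log₂((4/15)/(1/4)) = 0.02483
  P(3)·log₂(P(3)/Q(3)) = (1/4)·log₂((1/4)/(1/4)) = 0.00000
  P(4)·log₂(P(4)/Q(4)) = (7/20)·log₂((7/20)/(1/4)) = 0.16990

D_KL(P||Q) = -0.12092 + 0.02483 + 0.00000 + 0.16990 = 0.07381 ≈ 0.0738 bits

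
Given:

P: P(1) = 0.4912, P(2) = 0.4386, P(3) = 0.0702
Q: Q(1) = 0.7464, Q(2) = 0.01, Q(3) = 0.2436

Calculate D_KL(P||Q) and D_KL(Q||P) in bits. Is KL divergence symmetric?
D_KL(P||Q) = 1.9700 bits, D_KL(Q||P) = 0.8333 bits. No, KL divergence is not symmetric.

D_KL(P||Q) = Σ P(x) log₂(P(x)/Q(x))

Computing term by term:
  P(1)·log₂(P(1)/Q(1)) = 0.4912·log₂(0.4912/0.7464) = -0.29651
  P(2)·log₂(P(2)/Q(2)) = 0.4386·log₂(0.4386/0.01) = 2.39249
  P(3)·log₂(P(3)/Q(3)) = 0.0702·log₂(0.0702/0.2436) = -0.12601

D_KL(P||Q) = -0.29651 + 2.39249 - 0.12601 = 1.96997 ≈ 1.9700 bits

D_KL(Q||P) = Σ Q(x) log₂(Q(x)/P(x))

Computing term by term:
  Q(1)·log₂(Q(1)/P(1)) = 0.7464·log₂(0.7464/0.4912) = 0.45056
  Q(2)·log₂(Q(2)/P(2)) = 0.01·log₂(0.01/0.4386) = -0.05455
  Q(3)·log₂(Q(3)/P(3)) = 0.2436·log₂(0.2436/0.0702) = 0.43725

D_KL(Q||P) = 0.45056 - 0.05455 + 0.43725 = 0.83326 ≈ 0.8333 bits

These are NOT equal (difference: 1.1367 bits). KL divergence is asymmetric: D_KL(P||Q) ≠ D_KL(Q||P) in general.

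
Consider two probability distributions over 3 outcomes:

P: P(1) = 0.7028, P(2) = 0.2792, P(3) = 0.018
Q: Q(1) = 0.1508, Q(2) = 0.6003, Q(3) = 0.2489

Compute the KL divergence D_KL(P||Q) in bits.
1.1840 bits

D_KL(P||Q) = Σ P(x) log₂(P(x)/Q(x))

Computing term by term:
  P(1)·log₂(P(1)/Q(1)) = 0.7028·log₂(0.7028/0.1508) = 1.56055
  P(2)·log₂(P(2)/Q(2)) = 0.2792·log₂(0.2792/0.6003) = -0.30834
  P(3)·log₂(P(3)/Q(3)) = 0.018·log₂(0.018/0.2489) = -0.06821

D_KL(P||Q) = 1.56055 - 0.30834 - 0.06821 = 1.18400 ≈ 1.1840 bits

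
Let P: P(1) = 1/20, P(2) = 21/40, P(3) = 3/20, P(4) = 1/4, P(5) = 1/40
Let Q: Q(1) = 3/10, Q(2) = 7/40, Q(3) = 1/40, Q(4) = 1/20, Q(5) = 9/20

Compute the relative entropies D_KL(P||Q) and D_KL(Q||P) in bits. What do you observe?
D_KL(P||Q) = 1.5668 bits, D_KL(Q||P) = 2.1939 bits. The two directions give different values (D_KL(Q||P) exceeds D_KL(P||Q) by 0.6271 bits): KL divergence is asymmetric.

D_KL(P||Q) = Σ P(x) log₂(P(x)/Q(x))

Computing term by term:
  P(1)·log₂(P(1)/Q(1)) = (1/20)·log₂((1/20)/(3/10)) = -0.12925
  P(2)·log₂(P(2)/Q(2)) = (21/40)·log₂((21/40)/(7/40)) = 0.83211
  P(3)·log₂(P(3)/Q(3)) = (3/20)·log₂((3/20)/(1/40)) = 0.38774
  P(4)·log₂(P(4)/Q(4)) = (1/4)·log₂((1/4)/(1/20)) = 0.58048
  P(5)·log₂(P(5)/Q(5)) = (1/40)·log₂((1/40)/(9/20)) = -0.10425

D_KL(P||Q) = -0.12925 + 0.83211 + 0.38774 + 0.58048 - 0.10425 = 1.56683 ≈ 1.5668 bits

D_KL(Q||P) = Σ Q(x) log₂(Q(x)/P(x))

Computing term by term:
  Q(1)·log₂(Q(1)/P(1)) = (3/10)·log₂((3/10)/(1/20)) = 0.77549
  Q(2)·log₂(Q(2)/P(2)) = (7/40)·log₂((7/40)/(21/40)) = -0.27737
  Q(3)·log₂(Q(3)/P(3)) = (1/40)·log₂((1/40)/(3/20)) = -0.06462
  Q(4)·log₂(Q(4)/P(4)) = (1/20)·log₂((1/20)/(1/4)) = -0.11610
  Q(5)·log₂(Q(5)/P(5)) = (9/20)·log₂((9/20)/(1/40)) = 1.87647

D_KL(Q||P) = 0.77549 - 0.27737 - 0.06462 - 0.11610 + 1.87647 = 2.19387 ≈ 2.1939 bits

These are NOT equal (difference: 0.6271 bits). KL divergence is asymmetric: D_KL(P||Q) ≠ D_KL(Q||P) in general.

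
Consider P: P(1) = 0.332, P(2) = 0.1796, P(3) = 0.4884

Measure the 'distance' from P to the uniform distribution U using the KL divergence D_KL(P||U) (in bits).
0.1070 bits

U(i) = 1/3 for all i

D_KL(P||U) = Σ P(x) log₂(P(x) / (1/3))
           = Σ P(x) log₂(P(x)) + log₂(3)
           = log₂(3) - H(P)

H(P) = -Σ P(x) log₂(P(x)):
  -P(1)·log₂(P(1)) = -(0.332)·log₂(0.332) = 0.52813
  -P(2)·log₂(P(2)) = -(0.1796)·log₂(0.1796) = 0.44489
  -P(3)·log₂(P(3)) = -(0.4884)·log₂(0.4884) = 0.50494
H(P) = 0.52813 + 0.44489 + 0.50494 = 1.47796 bits

log₂(3) = 1.58496 bits

D_KL(P||U) = 1.58496 - 1.47796 = 0.10700 ≈ 0.1070 bits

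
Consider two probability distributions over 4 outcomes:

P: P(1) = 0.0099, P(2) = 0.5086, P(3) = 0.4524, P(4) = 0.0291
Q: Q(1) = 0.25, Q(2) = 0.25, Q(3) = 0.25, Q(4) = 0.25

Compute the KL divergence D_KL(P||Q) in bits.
0.7718 bits

D_KL(P||Q) = Σ P(x) log₂(P(x)/Q(x))

Computing term by term:
  P(1)·log₂(P(1)/Q(1)) = 0.0099·log₂(0.0099/0.25) = -0.04612
  P(2)·log₂(P(2)/Q(2)) = 0.5086·log₂(0.5086/0.25) = 0.52111
  P(3)·log₂(P(3)/Q(3)) = 0.4524·log₂(0.4524/0.25) = 0.38711
  P(4)·log₂(P(4)/Q(4)) = 0.0291·log₂(0.0291/0.25) = -0.09029

D_KL(P||Q) = -0.04612 + 0.52111 + 0.38711 - 0.09029 = 0.77181 ≈ 0.7718 bits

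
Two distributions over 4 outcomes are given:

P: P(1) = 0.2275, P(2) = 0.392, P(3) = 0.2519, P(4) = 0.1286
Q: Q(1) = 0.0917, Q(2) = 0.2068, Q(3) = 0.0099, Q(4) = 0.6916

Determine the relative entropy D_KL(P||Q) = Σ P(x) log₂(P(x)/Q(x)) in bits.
1.5240 bits

D_KL(P||Q) = Σ P(x) log₂(P(x)/Q(x))

Computing term by term:
  P(1)·log₂(P(1)/Q(1)) = 0.2275·log₂(0.2275/0.0917) = 0.29822
  P(2)·log₂(P(2)/Q(2)) = 0.392·log₂(0.392/0.2068) = 0.36167
  P(3)·log₂(P(3)/Q(3)) = 0.2519·log₂(0.2519/0.0099) = 1.17619
  P(4)·log₂(P(4)/Q(4)) = 0.1286·log₂(0.1286/0.6916) = -0.31212

D_KL(P||Q) = 0.29822 + 0.36167 + 1.17619 - 0.31212 = 1.52396 ≈ 1.5240 bits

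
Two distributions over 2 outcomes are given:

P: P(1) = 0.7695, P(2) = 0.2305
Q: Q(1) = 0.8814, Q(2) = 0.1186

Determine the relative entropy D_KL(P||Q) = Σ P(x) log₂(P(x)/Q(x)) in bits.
0.0702 bits

D_KL(P||Q) = Σ P(x) log₂(P(x)/Q(x))

Computing term by term:
  P(1)·log₂(P(1)/Q(1)) = 0.7695·log₂(0.7695/0.8814) = -0.15073
  P(2)·log₂(P(2)/Q(2)) = 0.2305·log₂(0.2305/0.1186) = 0.22097

D_KL(P||Q) = -0.15073 + 0.22097 = 0.07024 ≈ 0.0702 bits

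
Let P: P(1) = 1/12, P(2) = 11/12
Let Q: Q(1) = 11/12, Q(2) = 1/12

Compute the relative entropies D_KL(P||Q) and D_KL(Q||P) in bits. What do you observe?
D_KL(P||Q) = 2.8829 bits, D_KL(Q||P) = 2.8829 bits. The two directions give the same value here, because Q is a self-inverse relabeling of P; in general KL divergence is asymmetric.

D_KL(P||Q) = Σ P(x) log₂(P(x)/Q(x))

Computing term by term:
  P(1)·log₂(P(1)/Q(1)) = (1/12)·log₂((1/12)/(11/12)) = -0.28829
  P(2)·log₂(P(2)/Q(2)) = (11/12)·log₂((11/12)/(1/12)) = 3.17115

D_KL(P||Q) = -0.28829 + 3.17115 = 2.88286 ≈ 2.8829 bits

D_KL(Q||P) = Σ Q(x) log₂(Q(x)/P(x))

Computing term by term:
  Q(1)·log₂(Q(1)/P(1)) = (11/12)·log₂((11/12)/(1/12)) = 3.17115
  Q(2)·log₂(Q(2)/P(2)) = (1/12)·log₂((1/12)/(11/12)) = -0.28829

D_KL(Q||P) = 3.17115 - 0.28829 = 2.88286 ≈ 2.8829 bits

These ARE equal here. Q is P with outcomes relabeled (Q(1) = P(2), Q(2) = P(1)) by a relabeling that is its own inverse, so the two sums contain exactly the same terms in a different order. This is a special case — KL divergence is not symmetric in general: D_KL(P||Q) ≠ D_KL(Q||P) for most P, Q.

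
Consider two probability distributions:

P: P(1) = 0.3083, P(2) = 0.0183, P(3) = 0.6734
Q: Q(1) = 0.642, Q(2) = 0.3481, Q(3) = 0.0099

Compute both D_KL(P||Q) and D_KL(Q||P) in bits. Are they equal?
D_KL(P||Q) = 3.6956 bits, D_KL(Q||P) = 2.0984 bits. No, they are not equal.

D_KL(P||Q) = Σ P(x) log₂(P(x)/Q(x))

Computing term by term:
  P(1)·log₂(P(1)/Q(1)) = 0.3083·log₂(0.3083/0.642) = -0.32625
  P(2)·log₂(P(2)/Q(2)) = 0.0183·log₂(0.0183/0.3481) = -0.07777
  P(3)·log₂(P(3)/Q(3)) = 0.6734·log₂(0.6734/0.0099) = 4.09959

D_KL(P||Q) = -0.32625 - 0.07777 + 4.09959 = 3.69557 ≈ 3.6956 bits

D_KL(Q||P) = Σ Q(x) log₂(Q(x)/P(x))

Computing term by term:
  Q(1)·log₂(Q(1)/P(1)) = 0.642·log₂(0.642/0.3083) = 0.67939
  Q(2)·log₂(Q(2)/P(2)) = 0.3481·log₂(0.3481/0.0183) = 1.47928
  Q(3)·log₂(Q(3)/P(3)) = 0.0099·log₂(0.0099/0.6734) = -0.06027

D_KL(Q||P) = 0.67939 + 1.47928 - 0.06027 = 2.09840 ≈ 2.0984 bits

These are NOT equal (difference: 1.5972 bits). KL divergence is asymmetric: D_KL(P||Q) ≠ D_KL(Q||P) in general.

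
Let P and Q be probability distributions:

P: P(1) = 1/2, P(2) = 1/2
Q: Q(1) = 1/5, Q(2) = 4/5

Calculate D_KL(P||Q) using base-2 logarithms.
0.3219 bits

D_KL(P||Q) = Σ P(x) log₂(P(x)/Q(x))

Computing term by term:
  P(1)·log₂(P(1)/Q(1)) = (1/2)·log₂((1/2)/(1/5)) = 0.66096
  P(2)·log₂(P(2)/Q(2)) = (1/2)·log₂((1/2)/(4/5)) = -0.33904

D_KL(P||Q) = 0.66096 - 0.33904 = 0.32192 ≈ 0.3219 bits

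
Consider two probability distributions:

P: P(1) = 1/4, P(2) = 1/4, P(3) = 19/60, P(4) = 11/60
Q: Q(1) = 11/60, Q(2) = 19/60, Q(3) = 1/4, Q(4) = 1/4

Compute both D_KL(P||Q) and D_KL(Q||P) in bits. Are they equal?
D_KL(P||Q) = 0.0526 bits, D_KL(Q||P) = 0.0526 bits. Yes, in this case they are equal (although KL divergence is not symmetric in general).

D_KL(P||Q) = Σ P(x) log₂(P(x)/Q(x))

Computing term by term:
  P(1)·log₂(P(1)/Q(1)) = (1/4)·log₂((1/4)/(11/60)) = 0.11186
  P(2)·log₂(P(2)/Q(2)) = (1/4)·log₂((1/4)/(19/60)) = -0.08526
  P(3)·log₂(P(3)/Q(3)) = (19/60)·log₂((19/60)/(1/4)) = 0.10800
  P(4)·log₂(P(4)/Q(4)) = (11/60)·log₂((11/60)/(1/4)) = -0.08203

D_KL(P||Q) = 0.11186 - 0.08526 + 0.10800 - 0.08203 = 0.05257 ≈ 0.0526 bits

D_KL(Q||P) = Σ Q(x) log₂(Q(x)/P(x))

Computing term by term:
  Q(1)·log₂(Q(1)/P(1)) = (11/60)·log₂((11/60)/(1/4)) = -0.08203
  Q(2)·log₂(Q(2)/P(2)) = (19/60)·log₂((19/60)/(1/4)) = 0.10800
  Q(3)·log₂(Q(3)/P(3)) = (1/4)·log₂((1/4)/(19/60)) = -0.08526
  Q(4)·log₂(Q(4)/P(4)) = (1/4)·log₂((1/4)/(11/60)) = 0.11186

D_KL(Q||P) = -0.08203 + 0.10800 - 0.08526 + 0.11186 = 0.05257 ≈ 0.0526 bits

These ARE equal here. Q is P with outcomes relabeled (Q(1) = P(4), Q(2) = P(3), Q(3) = P(2), Q(4) = P(1)) by a relabeling that is its own inverse, so the two sums contain exactly the same terms in a different order. This is a special case — KL divergence is not symmetric in general: D_KL(P||Q) ≠ D_KL(Q||P) for most P, Q.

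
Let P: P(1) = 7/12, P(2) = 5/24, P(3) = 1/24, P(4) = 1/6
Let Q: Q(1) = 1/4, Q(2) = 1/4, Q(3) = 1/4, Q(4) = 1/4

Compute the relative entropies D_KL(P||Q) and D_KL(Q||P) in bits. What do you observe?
D_KL(P||Q) = 0.4531 bits, D_KL(Q||P) = 0.5526 bits. The two directions give different values (D_KL(Q||P) exceeds D_KL(P||Q) by 0.0995 bits): KL divergence is asymmetric.

D_KL(P||Q) = Σ P(x) log₂(P(x)/Q(x))

Computing term by term:
  P(1)·log₂(P(1)/Q(1)) = (7/12)·log₂((7/12)/(1/4)) = 0.71306
  P(2)·log₂(P(2)/Q(2)) = (5/24)·log₂((5/24)/(1/4)) = -0.05480
  P(3)·log₂(P(3)/Q(3)) = (1/24)·log₂((1/24)/(1/4)) = -0.10771
  P(4)·log₂(P(4)/Q(4)) = (1/6)·log₂((1/6)/(1/4)) = -0.09749

D_KL(P||Q) = 0.71306 - 0.05480 - 0.10771 - 0.09749 = 0.45306 ≈ 0.4531 bits

D_KL(Q||P) = Σ Q(x) log₂(Q(x)/P(x))

Computing term by term:
  Q(1)·log₂(Q(1)/P(1)) = (1/4)·log₂((1/4)/(7/12)) = -0.30560
  Q(2)·log₂(Q(2)/P(2)) = (1/4)·log₂((1/4)/(5/24)) = 0.06576
  Q(3)·log₂(Q(3)/P(3)) = (1/4)·log₂((1/4)/(1/24)) = 0.64624
  Q(4)·log₂(Q(4)/P(4)) = (1/4)·log₂((1/4)/(1/6)) = 0.14624

D_KL(Q||P) = -0.30560 + 0.06576 + 0.64624 + 0.14624 = 0.55264 ≈ 0.5526 bits

These are NOT equal (difference: 0.0995 bits). KL divergence is asymmetric: D_KL(P||Q) ≠ D_KL(Q||P) in general.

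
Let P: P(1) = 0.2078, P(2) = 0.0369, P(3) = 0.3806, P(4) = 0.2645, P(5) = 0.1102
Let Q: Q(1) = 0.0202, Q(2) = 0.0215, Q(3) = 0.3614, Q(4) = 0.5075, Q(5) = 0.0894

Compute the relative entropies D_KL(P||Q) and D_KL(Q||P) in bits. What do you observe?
D_KL(P||Q) = 0.5406 bits, D_KL(Q||P) = 0.3385 bits. The two directions give different values (D_KL(P||Q) exceeds D_KL(Q||P) by 0.2021 bits): KL divergence is asymmetric.

D_KL(P||Q) = Σ P(x) log₂(P(x)/Q(x))

Computing term by term:
  P(1)·log₂(P(1)/Q(1)) = 0.2078·log₂(0.2078/0.0202) = 0.69878
  P(2)·log₂(P(2)/Q(2)) = 0.0369·log₂(0.0369/0.0215) = 0.02876
  P(3)·log₂(P(3)/Q(3)) = 0.3806·log₂(0.3806/0.3614) = 0.02842
  P(4)·log₂(P(4)/Q(4)) = 0.2645·log₂(0.2645/0.5075) = -0.24867
  P(5)·log₂(P(5)/Q(5)) = 0.1102·log₂(0.1102/0.0894) = 0.03326

D_KL(P||Q) = 0.69878 + 0.02876 + 0.02842 - 0.24867 + 0.03326 = 0.54055 ≈ 0.5406 bits

D_KL(Q||P) = Σ Q(x) log₂(Q(x)/P(x))

Computing term by term:
  Q(1)·log₂(Q(1)/P(1)) = 0.0202·log₂(0.0202/0.2078) = -0.06793
  Q(2)·log₂(Q(2)/P(2)) = 0.0215·log₂(0.0215/0.0369) = -0.01675
  Q(3)·log₂(Q(3)/P(3)) = 0.3614·log₂(0.3614/0.3806) = -0.02699
  Q(4)·log₂(Q(4)/P(4)) = 0.5075·log₂(0.5075/0.2645) = 0.47712
  Q(5)·log₂(Q(5)/P(5)) = 0.0894·log₂(0.0894/0.1102) = -0.02698

D_KL(Q||P) = -0.06793 - 0.01675 - 0.02699 + 0.47712 - 0.02698 = 0.33847 ≈ 0.3385 bits

These are NOT equal (difference: 0.2021 bits). KL divergence is asymmetric: D_KL(P||Q) ≠ D_KL(Q||P) in general.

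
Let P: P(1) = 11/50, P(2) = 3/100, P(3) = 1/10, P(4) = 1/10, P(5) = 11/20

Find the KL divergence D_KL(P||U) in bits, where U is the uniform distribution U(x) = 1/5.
0.5508 bits

U(i) = 1/5 for all i

D_KL(P||U) = Σ P(x) log₂(P(x) / (1/5))
           = Σ P(x) log₂(P(x)) + log₂(5)
           = log₂(5) - H(P)

H(P) = -Σ P(x) log₂(P(x)):
  -P(1)·log₂(P(1)) = -(11/50)·log₂(11/50) = 0.48057
  -P(2)·log₂(P(2)) = -(3/100)·log₂(3/100) = 0.15177
  -P(3)·log₂(P(3)) = -(1/10)·log₂(1/10) = 0.33219
  -P(4)·log₂(P(4)) = -(1/10)·log₂(1/10) = 0.33219
  -P(5)·log₂(P(5)) = -(11/20)·log₂(11/20) = 0.47437
H(P) = 0.48057 + 0.15177 + 0.33219 + 0.33219 + 0.47437 = 1.77109 bits

log₂(5) = 2.32193 bits

D_KL(P||U) = 2.32193 - 1.77109 = 0.55084 ≈ 0.5508 bits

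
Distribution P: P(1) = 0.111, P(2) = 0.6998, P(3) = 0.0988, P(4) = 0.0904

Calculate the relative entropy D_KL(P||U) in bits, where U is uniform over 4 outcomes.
0.6442 bits

U(i) = 1/4 for all i

D_KL(P||U) = Σ P(x) log₂(P(x) / (1/4))
           = Σ P(x) log₂(P(x)) + log₂(4)
           = log₂(4) - H(P)

H(P) = -Σ P(x) log₂(P(x)):
  -P(1)·log₂(P(1)) = -(0.111)·log₂(0.111) = 0.35202
  -P(2)·log₂(P(2)) = -(0.6998)·log₂(0.6998) = 0.36039
  -P(3)·log₂(P(3)) = -(0.0988)·log₂(0.0988) = 0.32993
  -P(4)·log₂(P(4)) = -(0.0904)·log₂(0.0904) = 0.31347
H(P) = 0.35202 + 0.36039 + 0.32993 + 0.31347 = 1.35581 bits

log₂(4) = 2.00000 bits

D_KL(P||U) = 2.00000 - 1.35581 = 0.64419 ≈ 0.6442 bits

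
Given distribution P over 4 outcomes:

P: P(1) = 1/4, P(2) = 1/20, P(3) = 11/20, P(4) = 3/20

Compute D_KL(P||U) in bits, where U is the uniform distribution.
0.3990 bits

U(i) = 1/4 for all i

D_KL(P||U) = Σ P(x) log₂(P(x) / (1/4))
           = Σ P(x) log₂(P(x)) + log₂(4)
           = log₂(4) - H(P)

H(P) = -Σ P(x) log₂(P(x)):
  -P(1)·log₂(P(1)) = -(1/4)·log₂(1/4) = 0.50000
  -P(2)·log₂(P(2)) = -(1/20)·log₂(1/20) = 0.21610
  -P(3)·log₂(P(3)) = -(11/20)·log₂(11/20) = 0.47437
  -P(4)·log₂(P(4)) = -(3/20)·log₂(3/20) = 0.41054
H(P) = 0.50000 + 0.21610 + 0.47437 + 0.41054 = 1.60101 bits

log₂(4) = 2.00000 bits

D_KL(P||U) = 2.00000 - 1.60101 = 0.39899 ≈ 0.3990 bits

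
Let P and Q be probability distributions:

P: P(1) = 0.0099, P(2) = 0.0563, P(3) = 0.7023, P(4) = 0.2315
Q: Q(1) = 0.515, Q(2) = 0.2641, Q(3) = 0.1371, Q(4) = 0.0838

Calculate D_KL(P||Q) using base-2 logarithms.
1.8126 bits

D_KL(P||Q) = Σ P(x) log₂(P(x)/Q(x))

Computing term by term:
  P(1)·log₂(P(1)/Q(1)) = 0.0099·log₂(0.0099/0.515) = -0.05644
  P(2)·log₂(P(2)/Q(2)) = 0.0563·log₂(0.0563/0.2641) = -0.12554
  P(3)·log₂(P(3)/Q(3)) = 0.7023·log₂(0.7023/0.1371) = 1.65522
  P(4)·log₂(P(4)/Q(4)) = 0.2315·log₂(0.2315/0.0838) = 0.33938

D_KL(P||Q) = -0.05644 - 0.12554 + 1.65522 + 0.33938 = 1.81262 ≈ 1.8126 bits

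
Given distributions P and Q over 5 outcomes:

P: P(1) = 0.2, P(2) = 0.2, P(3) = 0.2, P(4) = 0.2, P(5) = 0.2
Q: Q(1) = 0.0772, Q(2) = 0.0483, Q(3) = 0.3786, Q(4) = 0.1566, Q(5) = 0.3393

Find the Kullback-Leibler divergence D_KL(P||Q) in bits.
0.4186 bits

D_KL(P||Q) = Σ P(x) log₂(P(x)/Q(x))

Computing term by term:
  P(1)·log₂(P(1)/Q(1)) = 0.2·log₂(0.2/0.0772) = 0.27467
  P(2)·log₂(P(2)/Q(2)) = 0.2·log₂(0.2/0.0483) = 0.40998
  P(3)·log₂(P(3)/Q(3)) = 0.2·log₂(0.2/0.3786) = -0.18413
  P(4)·log₂(P(4)/Q(4)) = 0.2·log₂(0.2/0.1566) = 0.07058
  P(5)·log₂(P(5)/Q(5)) = 0.2·log₂(0.2/0.3393) = -0.15251

D_KL(P||Q) = 0.27467 + 0.40998 - 0.18413 + 0.07058 - 0.15251 = 0.41859 ≈ 0.4186 bits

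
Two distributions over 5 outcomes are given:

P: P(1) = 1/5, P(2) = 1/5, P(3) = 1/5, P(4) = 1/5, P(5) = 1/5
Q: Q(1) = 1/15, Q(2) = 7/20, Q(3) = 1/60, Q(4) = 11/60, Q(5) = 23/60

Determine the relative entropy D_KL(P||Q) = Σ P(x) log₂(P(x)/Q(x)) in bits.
0.7099 bits

D_KL(P||Q) = Σ P(x) log₂(P(x)/Q(x))

Computing term by term:
  P(1)·log₂(P(1)/Q(1)) = (1/5)·log₂((1/5)/(1/15)) = 0.31699
  P(2)·log₂(P(2)/Q(2)) = (1/5)·log₂((1/5)/(7/20)) = -0.16147
  P(3)·log₂(P(3)/Q(3)) = (1/5)·log₂((1/5)/(1/60)) = 0.71699
  P(4)·log₂(P(4)/Q(4)) = (1/5)·log₂((1/5)/(11/60)) = 0.02511
  P(5)·log₂(P(5)/Q(5)) = (1/5)·log₂((1/5)/(23/60)) = -0.18772

D_KL(P||Q) = 0.31699 - 0.16147 + 0.71699 + 0.02511 - 0.18772 = 0.70990 ≈ 0.7099 bits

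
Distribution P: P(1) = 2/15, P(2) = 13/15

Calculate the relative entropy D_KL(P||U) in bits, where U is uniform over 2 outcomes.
0.4335 bits

U(i) = 1/2 for all i

D_KL(P||U) = Σ P(x) log₂(P(x) / (1/2))
           = Σ P(x) log₂(P(x)) + log₂(2)
           = log₂(2) - H(P)

H(P) = -Σ P(x) log₂(P(x)):
  -P(1)·log₂(P(1)) = -(2/15)·log₂(2/15) = 0.38759
  -P(2)·log₂(P(2)) = -(13/15)·log₂(13/15) = 0.17892
H(P) = 0.38759 + 0.17892 = 0.56651 bits

log₂(2) = 1.00000 bits

D_KL(P||U) = 1.00000 - 0.56651 = 0.43349 ≈ 0.4335 bits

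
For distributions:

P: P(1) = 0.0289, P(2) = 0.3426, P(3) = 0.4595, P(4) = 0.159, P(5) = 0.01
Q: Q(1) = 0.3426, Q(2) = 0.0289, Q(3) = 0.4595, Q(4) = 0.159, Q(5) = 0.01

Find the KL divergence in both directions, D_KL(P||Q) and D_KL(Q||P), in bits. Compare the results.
D_KL(P||Q) = 1.1191 bits, D_KL(Q||P) = 1.1191 bits. The two directions give exactly the same value for this pair.

D_KL(P||Q) = Σ P(x) log₂(P(x)/Q(x))

Computing term by term:
  P(1)·log₂(P(1)/Q(1)) = 0.0289·log₂(0.0289/0.3426) = -0.10310
  P(2)·log₂(P(2)/Q(2)) = 0.3426·log₂(0.3426/0.0289) = 1.22219
  P(3)·log₂(P(3)/Q(3)) = 0.4595·log₂(0.4595/0.4595) = 0.00000
  P(4)·log₂(P(4)/Q(4)) = 0.159·log₂(0.159/0.159) = 0.00000
  P(5)·log₂(P(5)/Q(5)) = 0.01·log₂(0.01/0.01) = 0.00000

D_KL(P||Q) = -0.10310 + 1.22219 + 0.00000 + 0.00000 + 0.00000 = 1.11909 ≈ 1.1191 bits

D_KL(Q||P) = Σ Q(x) log₂(Q(x)/P(x))

Computing term by term:
  Q(1)·log₂(Q(1)/P(1)) = 0.3426·log₂(0.3426/0.0289) = 1.22219
  Q(2)·log₂(Q(2)/P(2)) = 0.0289·log₂(0.0289/0.3426) = -0.10310
  Q(3)·log₂(Q(3)/P(3)) = 0.4595·log₂(0.4595/0.4595) = 0.00000
  Q(4)·log₂(Q(4)/P(4)) = 0.159·log₂(0.159/0.159) = 0.00000
  Q(5)·log₂(Q(5)/P(5)) = 0.01·log₂(0.01/0.01) = 0.00000

D_KL(Q||P) = 1.22219 - 0.10310 + 0.00000 + 0.00000 + 0.00000 = 1.11909 ≈ 1.1191 bits

These ARE equal here. Q is P with outcomes relabeled (Q(1) = P(2), Q(2) = P(1)) by a relabeling that is its own inverse, so the two sums contain exactly the same terms in a different order. This is a special case — KL divergence is not symmetric in general: D_KL(P||Q) ≠ D_KL(Q||P) for most P, Q.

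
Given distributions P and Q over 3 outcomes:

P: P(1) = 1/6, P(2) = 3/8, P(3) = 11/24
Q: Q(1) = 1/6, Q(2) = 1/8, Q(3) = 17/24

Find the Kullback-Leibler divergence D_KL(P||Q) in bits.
0.3065 bits

D_KL(P||Q) = Σ P(x) log₂(P(x)/Q(x))

Computing term by term:
  P(1)·log₂(P(1)/Q(1)) = (1/6)·log₂((1/6)/(1/6)) = 0.00000
  P(2)·log₂(P(2)/Q(2)) = (3/8)·log₂((3/8)/(1/8)) = 0.59436
  P(3)·log₂(P(3)/Q(3)) = (11/24)·log₂((11/24)/(17/24)) = -0.28785

D_KL(P||Q) = 0.00000 + 0.59436 - 0.28785 = 0.30651 ≈ 0.3065 bits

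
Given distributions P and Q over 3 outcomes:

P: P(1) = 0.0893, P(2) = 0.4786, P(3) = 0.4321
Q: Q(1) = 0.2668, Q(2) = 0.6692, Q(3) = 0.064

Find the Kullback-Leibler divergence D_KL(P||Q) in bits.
0.8181 bits

D_KL(P||Q) = Σ P(x) log₂(P(x)/Q(x))

Computing term by term:
  P(1)·log₂(P(1)/Q(1)) = 0.0893·log₂(0.0893/0.2668) = -0.14101
  P(2)·log₂(P(2)/Q(2)) = 0.4786·log₂(0.4786/0.6692) = -0.23146
  P(3)·log₂(P(3)/Q(3)) = 0.4321·log₂(0.4321/0.064) = 1.19053

D_KL(P||Q) = -0.14101 - 0.23146 + 1.19053 = 0.81806 ≈ 0.8181 bits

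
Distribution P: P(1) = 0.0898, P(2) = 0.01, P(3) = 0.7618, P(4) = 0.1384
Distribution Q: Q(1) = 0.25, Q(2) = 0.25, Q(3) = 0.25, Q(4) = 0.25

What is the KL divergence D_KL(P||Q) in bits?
0.9274 bits

D_KL(P||Q) = Σ P(x) log₂(P(x)/Q(x))

Computing term by term:
  P(1)·log₂(P(1)/Q(1)) = 0.0898·log₂(0.0898/0.25) = -0.13265
  P(2)·log₂(P(2)/Q(2)) = 0.01·log₂(0.01/0.25) = -0.04644
  P(3)·log₂(P(3)/Q(3)) = 0.7618·log₂(0.7618/0.25) = 1.22458
  P(4)·log₂(P(4)/Q(4)) = 0.1384·log₂(0.1384/0.25) = -0.11807

D_KL(P||Q) = -0.13265 - 0.04644 + 1.22458 - 0.11807 = 0.92742 ≈ 0.9274 bits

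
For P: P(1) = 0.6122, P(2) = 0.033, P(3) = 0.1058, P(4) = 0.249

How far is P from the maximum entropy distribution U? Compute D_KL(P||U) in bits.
0.5619 bits

U(i) = 1/4 for all i

D_KL(P||U) = Σ P(x) log₂(P(x) / (1/4))
           = Σ P(x) log₂(P(x)) + log₂(4)
           = log₂(4) - H(P)

H(P) = -Σ P(x) log₂(P(x)):
  -P(1)·log₂(P(1)) = -(0.6122)·log₂(0.6122) = 0.43339
  -P(2)·log₂(P(2)) = -(0.033)·log₂(0.033) = 0.16241
  -P(3)·log₂(P(3)) = -(0.1058)·log₂(0.1058) = 0.34285
  -P(4)·log₂(P(4)) = -(0.249)·log₂(0.249) = 0.49944
H(P) = 0.43339 + 0.16241 + 0.34285 + 0.49944 = 1.43809 bits

log₂(4) = 2.00000 bits

D_KL(P||U) = 2.00000 - 1.43809 = 0.56191 ≈ 0.5619 bits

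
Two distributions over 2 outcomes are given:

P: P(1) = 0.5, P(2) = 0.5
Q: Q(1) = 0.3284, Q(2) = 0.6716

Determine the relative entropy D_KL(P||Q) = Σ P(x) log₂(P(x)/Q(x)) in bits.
0.0904 bits

D_KL(P||Q) = Σ P(x) log₂(P(x)/Q(x))

Computing term by term:
  P(1)·log₂(P(1)/Q(1)) = 0.5·log₂(0.5/0.3284) = 0.30324
  P(2)·log₂(P(2)/Q(2)) = 0.5·log₂(0.5/0.6716) = -0.21284

D_KL(P||Q) = 0.30324 - 0.21284 = 0.09040 ≈ 0.0904 bits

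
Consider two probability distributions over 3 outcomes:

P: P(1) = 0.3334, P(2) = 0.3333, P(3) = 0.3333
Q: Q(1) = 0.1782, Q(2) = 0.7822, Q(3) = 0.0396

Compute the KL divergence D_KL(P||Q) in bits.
0.9154 bits

D_KL(P||Q) = Σ P(x) log₂(P(x)/Q(x))

Computing term by term:
  P(1)·log₂(P(1)/Q(1)) = 0.3334·log₂(0.3334/0.1782) = 0.30131
  P(2)·log₂(P(2)/Q(2)) = 0.3333·log₂(0.3333/0.7822) = -0.41020
  P(3)·log₂(P(3)/Q(3)) = 0.3333·log₂(0.3333/0.0396) = 1.02431

D_KL(P||Q) = 0.30131 - 0.41020 + 1.02431 = 0.91542 ≈ 0.9154 bits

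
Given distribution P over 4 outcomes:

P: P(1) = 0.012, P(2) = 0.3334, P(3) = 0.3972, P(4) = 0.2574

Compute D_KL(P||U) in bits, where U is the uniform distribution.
0.3620 bits

U(i) = 1/4 for all i

D_KL(P||U) = Σ P(x) log₂(P(x) / (1/4))
           = Σ P(x) log₂(P(x)) + log₂(4)
           = log₂(4) - H(P)

H(P) = -Σ P(x) log₂(P(x)):
  -P(1)·log₂(P(1)) = -(0.012)·log₂(0.012) = 0.07657
  -P(2)·log₂(P(2)) = -(0.3334)·log₂(0.3334) = 0.52833
  -P(3)·log₂(P(3)) = -(0.3972)·log₂(0.3972) = 0.52910
  -P(4)·log₂(P(4)) = -(0.2574)·log₂(0.2574) = 0.50397
H(P) = 0.07657 + 0.52833 + 0.52910 + 0.50397 = 1.63797 bits

log₂(4) = 2.00000 bits

D_KL(P||U) = 2.00000 - 1.63797 = 0.36203 ≈ 0.3620 bits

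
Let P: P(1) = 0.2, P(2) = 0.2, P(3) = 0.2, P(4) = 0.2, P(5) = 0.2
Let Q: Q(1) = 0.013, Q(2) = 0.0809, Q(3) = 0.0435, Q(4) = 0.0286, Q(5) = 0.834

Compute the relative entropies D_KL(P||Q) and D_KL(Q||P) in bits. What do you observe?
D_KL(P||Q) = 1.6392 bits, D_KL(Q||P) = 1.3852 bits. The two directions give different values (D_KL(P||Q) exceeds D_KL(Q||P) by 0.2540 bits): KL divergence is asymmetric.

D_KL(P||Q) = Σ P(x) log₂(P(x)/Q(x))

Computing term by term:
  P(1)·log₂(P(1)/Q(1)) = 0.2·log₂(0.2/0.013) = 0.78868
  P(2)·log₂(P(2)/Q(2)) = 0.2·log₂(0.2/0.0809) = 0.26116
  P(3)·log₂(P(3)/Q(3)) = 0.2·log₂(0.2/0.0435) = 0.44018
  P(4)·log₂(P(4)/Q(4)) = 0.2·log₂(0.2/0.0286) = 0.56118
  P(5)·log₂(P(5)/Q(5)) = 0.2·log₂(0.2/0.834) = -0.41201

D_KL(P||Q) = 0.78868 + 0.26116 + 0.44018 + 0.56118 - 0.41201 = 1.63919 ≈ 1.6392 bits

D_KL(Q||P) = Σ Q(x) log₂(Q(x)/P(x))

Computing term by term:
  Q(1)·log₂(Q(1)/P(1)) = 0.013·log₂(0.013/0.2) = -0.05126
  Q(2)·log₂(Q(2)/P(2)) = 0.0809·log₂(0.0809/0.2) = -0.10564
  Q(3)·log₂(Q(3)/P(3)) = 0.0435·log₂(0.0435/0.2) = -0.09574
  Q(4)·log₂(Q(4)/P(4)) = 0.0286·log₂(0.0286/0.2) = -0.08025
  Q(5)·log₂(Q(5)/P(5)) = 0.834·log₂(0.834/0.2) = 1.71808

D_KL(Q||P) = -0.05126 - 0.10564 - 0.09574 - 0.08025 + 1.71808 = 1.38519 ≈ 1.3852 bits

These are NOT equal (difference: 0.2540 bits). KL divergence is asymmetric: D_KL(P||Q) ≠ D_KL(Q||P) in general.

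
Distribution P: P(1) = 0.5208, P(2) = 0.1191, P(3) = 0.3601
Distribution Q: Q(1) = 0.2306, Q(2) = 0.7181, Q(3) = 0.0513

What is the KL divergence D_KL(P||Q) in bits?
1.3158 bits

D_KL(P||Q) = Σ P(x) log₂(P(x)/Q(x))

Computing term by term:
  P(1)·log₂(P(1)/Q(1)) = 0.5208·log₂(0.5208/0.2306) = 0.61212
  P(2)·log₂(P(2)/Q(2)) = 0.1191·log₂(0.1191/0.7181) = -0.30871
  P(3)·log₂(P(3)/Q(3)) = 0.3601·log₂(0.3601/0.0513) = 1.01237

D_KL(P||Q) = 0.61212 - 0.30871 + 1.01237 = 1.31578 ≈ 1.3158 bits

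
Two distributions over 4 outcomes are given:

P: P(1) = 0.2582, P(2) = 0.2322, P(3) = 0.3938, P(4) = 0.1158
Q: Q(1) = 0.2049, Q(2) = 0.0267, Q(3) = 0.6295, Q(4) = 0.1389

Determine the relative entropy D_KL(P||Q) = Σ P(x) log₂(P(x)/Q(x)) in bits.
0.5138 bits

D_KL(P||Q) = Σ P(x) log₂(P(x)/Q(x))

Computing term by term:
  P(1)·log₂(P(1)/Q(1)) = 0.2582·log₂(0.2582/0.2049) = 0.08613
  P(2)·log₂(P(2)/Q(2)) = 0.2322·log₂(0.2322/0.0267) = 0.72457
  P(3)·log₂(P(3)/Q(3)) = 0.3938·log₂(0.3938/0.6295) = -0.26650
  P(4)·log₂(P(4)/Q(4)) = 0.1158·log₂(0.1158/0.1389) = -0.03039

D_KL(P||Q) = 0.08613 + 0.72457 - 0.26650 - 0.03039 = 0.51381 ≈ 0.5138 bits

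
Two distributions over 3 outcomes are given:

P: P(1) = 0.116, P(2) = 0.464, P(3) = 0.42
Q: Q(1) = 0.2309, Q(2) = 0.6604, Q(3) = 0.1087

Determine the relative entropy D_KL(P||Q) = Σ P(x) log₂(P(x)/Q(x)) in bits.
0.4675 bits

D_KL(P||Q) = Σ P(x) log₂(P(x)/Q(x))

Computing term by term:
  P(1)·log₂(P(1)/Q(1)) = 0.116·log₂(0.116/0.2309) = -0.11520
  P(2)·log₂(P(2)/Q(2)) = 0.464·log₂(0.464/0.6604) = -0.23628
  P(3)·log₂(P(3)/Q(3)) = 0.42·log₂(0.42/0.1087) = 0.81902

D_KL(P||Q) = -0.11520 - 0.23628 + 0.81902 = 0.46754 ≈ 0.4675 bits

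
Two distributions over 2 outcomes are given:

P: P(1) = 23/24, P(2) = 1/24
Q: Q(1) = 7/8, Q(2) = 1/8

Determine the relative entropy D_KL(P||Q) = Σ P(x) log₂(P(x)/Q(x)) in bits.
0.0597 bits

D_KL(P||Q) = Σ P(x) log₂(P(x)/Q(x))

Computing term by term:
  P(1)·log₂(P(1)/Q(1)) = (23/24)·log₂((23/24)/(7/8)) = 0.12578
  P(2)·log₂(P(2)/Q(2)) = (1/24)·log₂((1/24)/(1/8)) = -0.06604

D_KL(P||Q) = 0.12578 - 0.06604 = 0.05974 ≈ 0.0597 bits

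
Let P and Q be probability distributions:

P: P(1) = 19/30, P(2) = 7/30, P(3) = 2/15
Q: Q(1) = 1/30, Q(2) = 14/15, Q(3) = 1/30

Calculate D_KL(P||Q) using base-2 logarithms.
2.4904 bits

D_KL(P||Q) = Σ P(x) log₂(P(x)/Q(x))

Computing term by term:
  P(1)·log₂(P(1)/Q(1)) = (19/30)·log₂((19/30)/(1/30)) = 2.69035
  P(2)·log₂(P(2)/Q(2)) = (7/30)·log₂((7/30)/(14/15)) = -0.46667
  P(3)·log₂(P(3)/Q(3)) = (2/15)·log₂((2/15)/(1/30)) = 0.26667

D_KL(P||Q) = 2.69035 - 0.46667 + 0.26667 = 2.49035 ≈ 2.4904 bits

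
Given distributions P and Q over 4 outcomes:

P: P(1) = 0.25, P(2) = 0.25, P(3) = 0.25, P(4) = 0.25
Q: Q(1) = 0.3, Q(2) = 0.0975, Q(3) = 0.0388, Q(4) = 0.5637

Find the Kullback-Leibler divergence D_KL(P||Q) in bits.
0.6526 bits

D_KL(P||Q) = Σ P(x) log₂(P(x)/Q(x))

Computing term by term:
  P(1)·log₂(P(1)/Q(1)) = 0.25·log₂(0.25/0.3) = -0.06576
  P(2)·log₂(P(2)/Q(2)) = 0.25·log₂(0.25/0.0975) = 0.33961
  P(3)·log₂(P(3)/Q(3)) = 0.25·log₂(0.25/0.0388) = 0.67195
  P(4)·log₂(P(4)/Q(4)) = 0.25·log₂(0.25/0.5637) = -0.29325

D_KL(P||Q) = -0.06576 + 0.33961 + 0.67195 - 0.29325 = 0.65255 ≈ 0.6526 bits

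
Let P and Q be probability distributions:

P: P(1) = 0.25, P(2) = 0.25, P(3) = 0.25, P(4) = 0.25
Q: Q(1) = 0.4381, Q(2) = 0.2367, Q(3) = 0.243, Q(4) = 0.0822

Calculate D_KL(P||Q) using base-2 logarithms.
0.2288 bits

D_KL(P||Q) = Σ P(x) log₂(P(x)/Q(x))

Computing term by term:
  P(1)·log₂(P(1)/Q(1)) = 0.25·log₂(0.25/0.4381) = -0.20233
  P(2)·log₂(P(2)/Q(2)) = 0.25·log₂(0.25/0.2367) = 0.01972
  P(3)·log₂(P(3)/Q(3)) = 0.25·log₂(0.25/0.243) = 0.01024
  P(4)·log₂(P(4)/Q(4)) = 0.25·log₂(0.25/0.0822) = 0.40118

D_KL(P||Q) = -0.20233 + 0.01972 + 0.01024 + 0.40118 = 0.22881 ≈ 0.2288 bits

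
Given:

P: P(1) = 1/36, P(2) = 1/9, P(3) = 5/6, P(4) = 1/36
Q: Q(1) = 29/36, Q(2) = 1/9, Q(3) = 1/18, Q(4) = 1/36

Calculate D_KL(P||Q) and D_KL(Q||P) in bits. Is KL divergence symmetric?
D_KL(P||Q) = 3.1208 bits, D_KL(Q||P) = 3.6963 bits. No, KL divergence is not symmetric.

D_KL(P||Q) = Σ P(x) log₂(P(x)/Q(x))

Computing term by term:
  P(1)·log₂(P(1)/Q(1)) = (1/36)·log₂((1/36)/(29/36)) = -0.13494
  P(2)·log₂(P(2)/Q(2)) = (1/9)·log₂((1/9)/(1/9)) = 0.00000
  P(3)·log₂(P(3)/Q(3)) = (5/6)·log₂((5/6)/(1/18)) = 3.25574
  P(4)·log₂(P(4)/Q(4)) = (1/36)·log₂((1/36)/(1/36)) = 0.00000

D_KL(P||Q) = -0.13494 + 0.00000 + 3.25574 + 0.00000 = 3.12080 ≈ 3.1208 bits

D_KL(Q||P) = Σ Q(x) log₂(Q(x)/P(x))

Computing term by term:
  Q(1)·log₂(Q(1)/P(1)) = (29/36)·log₂((29/36)/(1/36)) = 3.91337
  Q(2)·log₂(Q(2)/P(2)) = (1/9)·log₂((1/9)/(1/9)) = 0.00000
  Q(3)·log₂(Q(3)/P(3)) = (1/18)·log₂((1/18)/(5/6)) = -0.21705
  Q(4)·log₂(Q(4)/P(4)) = (1/36)·log₂((1/36)/(1/36)) = 0.00000

D_KL(Q||P) = 3.91337 + 0.00000 - 0.21705 + 0.00000 = 3.69632 ≈ 3.6963 bits

These are NOT equal (difference: 0.5755 bits). KL divergence is asymmetric: D_KL(P||Q) ≠ D_KL(Q||P) in general.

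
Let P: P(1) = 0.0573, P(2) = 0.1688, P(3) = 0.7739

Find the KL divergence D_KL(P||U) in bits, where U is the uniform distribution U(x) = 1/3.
0.6292 bits

U(i) = 1/3 for all i

D_KL(P||U) = Σ P(x) log₂(P(x) / (1/3))
           = Σ P(x) log₂(P(x)) + log₂(3)
           = log₂(3) - H(P)

H(P) = -Σ P(x) log₂(P(x)):
  -P(1)·log₂(P(1)) = -(0.0573)·log₂(0.0573) = 0.23638
  -P(2)·log₂(P(2)) = -(0.1688)·log₂(0.1688) = 0.43324
  -P(3)·log₂(P(3)) = -(0.7739)·log₂(0.7739) = 0.28617
H(P) = 0.23638 + 0.43324 + 0.28617 = 0.95579 bits

log₂(3) = 1.58496 bits

D_KL(P||U) = 1.58496 - 0.95579 = 0.62917 ≈ 0.6292 bits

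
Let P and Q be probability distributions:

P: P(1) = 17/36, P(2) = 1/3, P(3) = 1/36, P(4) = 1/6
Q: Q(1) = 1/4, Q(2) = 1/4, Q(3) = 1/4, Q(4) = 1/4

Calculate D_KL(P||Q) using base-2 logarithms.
0.3861 bits

D_KL(P||Q) = Σ P(x) log₂(P(x)/Q(x))

Computing term by term:
  P(1)·log₂(P(1)/Q(1)) = (17/36)·log₂((17/36)/(1/4)) = 0.43328
  P(2)·log₂(P(2)/Q(2)) = (1/3)·log₂((1/3)/(1/4)) = 0.13835
  P(3)·log₂(P(3)/Q(3)) = (1/36)·log₂((1/36)/(1/4)) = -0.08805
  P(4)·log₂(P(4)/Q(4)) = (1/6)·log₂((1/6)/(1/4)) = -0.09749

D_KL(P||Q) = 0.43328 + 0.13835 - 0.08805 - 0.09749 = 0.38609 ≈ 0.3861 bits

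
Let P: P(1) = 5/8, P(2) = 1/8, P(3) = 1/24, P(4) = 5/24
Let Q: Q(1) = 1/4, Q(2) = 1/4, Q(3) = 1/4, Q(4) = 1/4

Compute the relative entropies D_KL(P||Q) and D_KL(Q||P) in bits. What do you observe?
D_KL(P||Q) = 0.5387 bits, D_KL(Q||P) = 0.6315 bits. The two directions give different values (D_KL(Q||P) exceeds D_KL(P||Q) by 0.0928 bits): KL divergence is asymmetric.

D_KL(P||Q) = Σ P(x) log₂(P(x)/Q(x))

Computing term by term:
  P(1)·log₂(P(1)/Q(1)) = (5/8)·log₂((5/8)/(1/4)) = 0.82621
  P(2)·log₂(P(2)/Q(2)) = (1/8)·log₂((1/8)/(1/4)) = -0.12500
  P(3)·log₂(P(3)/Q(3)) = (1/24)·log₂((1/24)/(1/4)) = -0.10771
  P(4)·log₂(P(4)/Q(4)) = (5/24)·log₂((5/24)/(1/4)) = -0.05480

D_KL(P||Q) = 0.82621 - 0.12500 - 0.10771 - 0.05480 = 0.53870 ≈ 0.5387 bits

D_KL(Q||P) = Σ Q(x) log₂(Q(x)/P(x))

Computing term by term:
  Q(1)·log₂(Q(1)/P(1)) = (1/4)·log₂((1/4)/(5/8)) = -0.33048
  Q(2)·log₂(Q(2)/P(2)) = (1/4)·log₂((1/4)/(1/8)) = 0.25000
  Q(3)·log₂(Q(3)/P(3)) = (1/4)·log₂((1/4)/(1/24)) = 0.64624
  Q(4)·log₂(Q(4)/P(4)) = (1/4)·log₂((1/4)/(5/24)) = 0.06576

D_KL(Q||P) = -0.33048 + 0.25000 + 0.64624 + 0.06576 = 0.63152 ≈ 0.6315 bits

These are NOT equal (difference: 0.0928 bits). KL divergence is asymmetric: D_KL(P||Q) ≠ D_KL(Q||P) in general.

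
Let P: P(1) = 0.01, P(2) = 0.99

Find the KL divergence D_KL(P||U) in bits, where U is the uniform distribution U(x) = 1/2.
0.9192 bits

U(i) = 1/2 for all i

D_KL(P||U) = Σ P(x) log₂(P(x) / (1/2))
           = Σ P(x) log₂(P(x)) + log₂(2)
           = log₂(2) - H(P)

H(P) = -Σ P(x) log₂(P(x)):
  -P(1)·log₂(P(1)) = -(0.01)·log₂(0.01) = 0.06644
  -P(2)·log₂(P(2)) = -(0.99)·log₂(0.99) = 0.01435
H(P) = 0.06644 + 0.01435 = 0.08079 bits

log₂(2) = 1.00000 bits

D_KL(P||U) = 1.00000 - 0.08079 = 0.91921 ≈ 0.9192 bits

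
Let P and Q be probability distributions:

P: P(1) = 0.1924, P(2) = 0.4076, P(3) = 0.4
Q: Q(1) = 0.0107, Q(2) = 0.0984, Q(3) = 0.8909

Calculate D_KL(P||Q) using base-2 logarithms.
1.1757 bits

D_KL(P||Q) = Σ P(x) log₂(P(x)/Q(x))

Computing term by term:
  P(1)·log₂(P(1)/Q(1)) = 0.1924·log₂(0.1924/0.0107) = 0.80201
  P(2)·log₂(P(2)/Q(2)) = 0.4076·log₂(0.4076/0.0984) = 0.83575
  P(3)·log₂(P(3)/Q(3)) = 0.4·log₂(0.4/0.8909) = -0.46211

D_KL(P||Q) = 0.80201 + 0.83575 - 0.46211 = 1.17565 ≈ 1.1757 bits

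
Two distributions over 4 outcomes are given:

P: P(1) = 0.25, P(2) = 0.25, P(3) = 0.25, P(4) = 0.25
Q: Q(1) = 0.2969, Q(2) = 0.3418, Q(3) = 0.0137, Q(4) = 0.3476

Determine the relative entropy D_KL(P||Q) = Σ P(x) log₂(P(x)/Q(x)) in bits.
0.7537 bits

D_KL(P||Q) = Σ P(x) log₂(P(x)/Q(x))

Computing term by term:
  P(1)·log₂(P(1)/Q(1)) = 0.25·log₂(0.25/0.2969) = -0.06201
  P(2)·log₂(P(2)/Q(2)) = 0.25·log₂(0.25/0.3418) = -0.11281
  P(3)·log₂(P(3)/Q(3)) = 0.25·log₂(0.25/0.0137) = 1.04742
  P(4)·log₂(P(4)/Q(4)) = 0.25·log₂(0.25/0.3476) = -0.11887

D_KL(P||Q) = -0.06201 - 0.11281 + 1.04742 - 0.11887 = 0.75373 ≈ 0.7537 bits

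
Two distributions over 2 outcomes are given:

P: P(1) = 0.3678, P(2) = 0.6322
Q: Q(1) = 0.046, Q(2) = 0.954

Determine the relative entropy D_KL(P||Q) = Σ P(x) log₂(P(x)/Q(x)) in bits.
0.7278 bits

D_KL(P||Q) = Σ P(x) log₂(P(x)/Q(x))

Computing term by term:
  P(1)·log₂(P(1)/Q(1)) = 0.3678·log₂(0.3678/0.046) = 1.10311
  P(2)·log₂(P(2)/Q(2)) = 0.6322·log₂(0.6322/0.954) = -0.37528

D_KL(P||Q) = 1.10311 - 0.37528 = 0.72783 ≈ 0.7278 bits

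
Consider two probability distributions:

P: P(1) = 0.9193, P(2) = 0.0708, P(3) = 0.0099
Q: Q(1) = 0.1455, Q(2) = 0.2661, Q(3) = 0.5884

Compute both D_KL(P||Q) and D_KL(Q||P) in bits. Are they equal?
D_KL(P||Q) = 2.2513 bits, D_KL(Q||P) = 3.5889 bits. No, they are not equal.

D_KL(P||Q) = Σ P(x) log₂(P(x)/Q(x))

Computing term by term:
  P(1)·log₂(P(1)/Q(1)) = 0.9193·log₂(0.9193/0.1455) = 2.44489
  P(2)·log₂(P(2)/Q(2)) = 0.0708·log₂(0.0708/0.2661) = -0.13524
  P(3)·log₂(P(3)/Q(3)) = 0.0099·log₂(0.0099/0.5884) = -0.05834

D_KL(P||Q) = 2.44489 - 0.13524 - 0.05834 = 2.25131 ≈ 2.2513 bits

D_KL(Q||P) = Σ Q(x) log₂(Q(x)/P(x))

Computing term by term:
  Q(1)·log₂(Q(1)/P(1)) = 0.1455·log₂(0.1455/0.9193) = -0.38696
  Q(2)·log₂(Q(2)/P(2)) = 0.2661·log₂(0.2661/0.0708) = 0.50829
  Q(3)·log₂(Q(3)/P(3)) = 0.5884·log₂(0.5884/0.0099) = 3.46757

D_KL(Q||P) = -0.38696 + 0.50829 + 3.46757 = 3.58890 ≈ 3.5889 bits

These are NOT equal (difference: 1.3376 bits). KL divergence is asymmetric: D_KL(P||Q) ≠ D_KL(Q||P) in general.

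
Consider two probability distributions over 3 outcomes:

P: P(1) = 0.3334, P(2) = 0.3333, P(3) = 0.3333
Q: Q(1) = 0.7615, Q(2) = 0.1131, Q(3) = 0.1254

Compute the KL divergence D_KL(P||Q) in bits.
0.5925 bits

D_KL(P||Q) = Σ P(x) log₂(P(x)/Q(x))

Computing term by term:
  P(1)·log₂(P(1)/Q(1)) = 0.3334·log₂(0.3334/0.7615) = -0.39728
  P(2)·log₂(P(2)/Q(2)) = 0.3333·log₂(0.3333/0.1131) = 0.51969
  P(3)·log₂(P(3)/Q(3)) = 0.3333·log₂(0.3333/0.1254) = 0.47005

D_KL(P||Q) = -0.39728 + 0.51969 + 0.47005 = 0.59246 ≈ 0.5925 bits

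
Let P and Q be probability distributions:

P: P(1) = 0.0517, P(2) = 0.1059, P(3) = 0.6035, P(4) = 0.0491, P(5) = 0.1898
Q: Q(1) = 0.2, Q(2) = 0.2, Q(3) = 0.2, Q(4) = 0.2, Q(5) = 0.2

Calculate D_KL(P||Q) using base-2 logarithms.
0.6497 bits

D_KL(P||Q) = Σ P(x) log₂(P(x)/Q(x))

Computing term by term:
  P(1)·log₂(P(1)/Q(1)) = 0.0517·log₂(0.0517/0.2) = -0.10091
  P(2)·log₂(P(2)/Q(2)) = 0.1059·log₂(0.1059/0.2) = -0.09714
  P(3)·log₂(P(3)/Q(3)) = 0.6035·log₂(0.6035/0.2) = 0.96159
  P(4)·log₂(P(4)/Q(4)) = 0.0491·log₂(0.0491/0.2) = -0.09949
  P(5)·log₂(P(5)/Q(5)) = 0.1898·log₂(0.1898/0.2) = -0.01433

D_KL(P||Q) = -0.10091 - 0.09714 + 0.96159 - 0.09949 - 0.01433 = 0.64972 ≈ 0.6497 bits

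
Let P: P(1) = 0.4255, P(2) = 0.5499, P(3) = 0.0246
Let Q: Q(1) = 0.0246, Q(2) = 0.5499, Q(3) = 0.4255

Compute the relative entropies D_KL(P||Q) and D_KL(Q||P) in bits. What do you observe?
D_KL(P||Q) = 1.6487 bits, D_KL(Q||P) = 1.6487 bits. The two directions give the same value here, because Q is a self-inverse relabeling of P; in general KL divergence is asymmetric.

D_KL(P||Q) = Σ P(x) log₂(P(x)/Q(x))

Computing term by term:
  P(1)·log₂(P(1)/Q(1)) = 0.4255·log₂(0.4255/0.0246) = 1.74984
  P(2)·log₂(P(2)/Q(2)) = 0.5499·log₂(0.5499/0.5499) = 0.00000
  P(3)·log₂(P(3)/Q(3)) = 0.0246·log₂(0.0246/0.4255) = -0.10117

D_KL(P||Q) = 1.74984 + 0.00000 - 0.10117 = 1.64867 ≈ 1.6487 bits

D_KL(Q||P) = Σ Q(x) log₂(Q(x)/P(x))

Computing term by term:
  Q(1)·log₂(Q(1)/P(1)) = 0.0246·log₂(0.0246/0.4255) = -0.10117
  Q(2)·log₂(Q(2)/P(2)) = 0.5499·log₂(0.5499/0.5499) = 0.00000
  Q(3)·log₂(Q(3)/P(3)) = 0.4255·log₂(0.4255/0.0246) = 1.74984

D_KL(Q||P) = -0.10117 + 0.00000 + 1.74984 = 1.64867 ≈ 1.6487 bits

These ARE equal here. Q is P with outcomes relabeled (Q(1) = P(3), Q(3) = P(1)) by a relabeling that is its own inverse, so the two sums contain exactly the same terms in a different order. This is a special case — KL divergence is not symmetric in general: D_KL(P||Q) ≠ D_KL(Q||P) for most P, Q.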